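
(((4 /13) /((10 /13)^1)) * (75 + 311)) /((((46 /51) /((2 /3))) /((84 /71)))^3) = 2248029068544 /21773515685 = 103.25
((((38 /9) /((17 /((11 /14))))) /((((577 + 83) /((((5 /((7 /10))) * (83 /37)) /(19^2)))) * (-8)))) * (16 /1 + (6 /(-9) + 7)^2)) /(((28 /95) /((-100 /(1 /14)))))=26196875 /59916024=0.44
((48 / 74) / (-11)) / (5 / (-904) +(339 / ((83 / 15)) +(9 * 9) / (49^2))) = -4323643968 / 4494132264919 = -0.00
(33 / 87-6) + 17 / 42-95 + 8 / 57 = -771983 / 7714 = -100.08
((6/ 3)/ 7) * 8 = 16/ 7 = 2.29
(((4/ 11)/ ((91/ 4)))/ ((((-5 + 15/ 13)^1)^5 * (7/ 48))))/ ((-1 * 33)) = 228488/ 57900390625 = 0.00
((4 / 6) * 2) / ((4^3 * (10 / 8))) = 0.02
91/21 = 13/3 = 4.33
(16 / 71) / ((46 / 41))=328 / 1633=0.20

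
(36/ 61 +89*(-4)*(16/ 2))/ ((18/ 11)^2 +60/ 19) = -99829477/ 204594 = -487.94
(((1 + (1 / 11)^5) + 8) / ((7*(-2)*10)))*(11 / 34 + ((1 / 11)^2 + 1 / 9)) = -1188484727 / 41741520282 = -0.03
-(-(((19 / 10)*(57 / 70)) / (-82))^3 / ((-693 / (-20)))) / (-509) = 141137643 / 370607487311600000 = 0.00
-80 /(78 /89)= -3560 /39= -91.28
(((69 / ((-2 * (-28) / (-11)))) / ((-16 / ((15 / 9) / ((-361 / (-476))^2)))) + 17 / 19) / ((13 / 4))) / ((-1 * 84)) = -1163973 / 94873688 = -0.01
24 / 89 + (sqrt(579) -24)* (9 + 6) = -32016 / 89 + 15* sqrt(579) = 1.21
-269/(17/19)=-5111/17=-300.65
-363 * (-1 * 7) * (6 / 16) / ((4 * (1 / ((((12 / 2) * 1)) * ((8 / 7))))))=3267 / 2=1633.50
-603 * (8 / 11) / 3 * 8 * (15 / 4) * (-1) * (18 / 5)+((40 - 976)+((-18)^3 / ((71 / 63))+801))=8183133 / 781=10477.76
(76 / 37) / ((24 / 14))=133 / 111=1.20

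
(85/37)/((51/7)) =35/111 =0.32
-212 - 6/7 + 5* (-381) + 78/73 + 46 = -1058173/511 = -2070.79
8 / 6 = 4 / 3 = 1.33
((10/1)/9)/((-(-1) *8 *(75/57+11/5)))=475/12024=0.04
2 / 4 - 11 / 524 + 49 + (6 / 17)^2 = 7511767 / 151436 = 49.60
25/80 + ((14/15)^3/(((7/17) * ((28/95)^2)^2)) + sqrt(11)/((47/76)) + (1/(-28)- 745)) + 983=76 * sqrt(11)/47 + 21164971/42336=505.29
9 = 9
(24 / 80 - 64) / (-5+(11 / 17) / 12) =64974 / 5045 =12.88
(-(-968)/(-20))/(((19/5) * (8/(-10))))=15.92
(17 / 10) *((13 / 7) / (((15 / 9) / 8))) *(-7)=-2652 / 25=-106.08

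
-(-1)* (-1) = -1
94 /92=47 /46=1.02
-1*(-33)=33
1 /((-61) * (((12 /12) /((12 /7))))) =-12 /427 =-0.03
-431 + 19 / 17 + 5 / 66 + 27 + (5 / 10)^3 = -1807235 / 4488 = -402.68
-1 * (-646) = 646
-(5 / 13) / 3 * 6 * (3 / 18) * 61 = -305 / 39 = -7.82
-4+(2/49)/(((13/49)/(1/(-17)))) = -886/221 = -4.01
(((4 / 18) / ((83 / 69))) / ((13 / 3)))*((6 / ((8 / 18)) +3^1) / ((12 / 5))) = 1265 / 4316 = 0.29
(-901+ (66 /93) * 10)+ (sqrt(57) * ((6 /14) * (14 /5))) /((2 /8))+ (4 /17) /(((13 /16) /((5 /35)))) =-42866933 /47957+ 24 * sqrt(57) /5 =-857.62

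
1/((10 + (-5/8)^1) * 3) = 8/225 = 0.04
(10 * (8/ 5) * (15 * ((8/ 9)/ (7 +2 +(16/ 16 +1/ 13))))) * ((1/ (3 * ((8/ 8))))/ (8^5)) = 65/ 301824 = 0.00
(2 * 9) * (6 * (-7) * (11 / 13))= -8316 / 13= -639.69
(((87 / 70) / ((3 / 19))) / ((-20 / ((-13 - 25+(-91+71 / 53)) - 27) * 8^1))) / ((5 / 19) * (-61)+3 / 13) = -0.48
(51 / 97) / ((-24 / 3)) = -51 / 776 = -0.07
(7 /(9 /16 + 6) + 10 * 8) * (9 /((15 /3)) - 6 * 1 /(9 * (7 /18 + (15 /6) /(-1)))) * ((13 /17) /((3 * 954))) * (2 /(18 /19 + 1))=1059136 /22502475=0.05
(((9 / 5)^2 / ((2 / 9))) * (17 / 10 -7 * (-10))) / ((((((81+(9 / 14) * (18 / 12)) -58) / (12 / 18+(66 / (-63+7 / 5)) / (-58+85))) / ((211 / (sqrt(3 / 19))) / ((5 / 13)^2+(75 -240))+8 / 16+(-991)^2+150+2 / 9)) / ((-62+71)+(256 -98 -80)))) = 784141556021199 / 335500 -4744587099213 * sqrt(57) / 4673515000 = 2337224991.15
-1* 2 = -2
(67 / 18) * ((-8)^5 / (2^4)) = -7623.11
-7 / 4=-1.75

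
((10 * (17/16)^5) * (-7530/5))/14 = -1456.60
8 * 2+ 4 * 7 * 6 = 184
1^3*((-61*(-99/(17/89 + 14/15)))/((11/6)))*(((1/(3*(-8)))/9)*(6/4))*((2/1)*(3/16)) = -732915/96064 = -7.63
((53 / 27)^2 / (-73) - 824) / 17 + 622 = 573.53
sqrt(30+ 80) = sqrt(110) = 10.49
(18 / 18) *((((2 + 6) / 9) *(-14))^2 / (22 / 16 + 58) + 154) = 156.61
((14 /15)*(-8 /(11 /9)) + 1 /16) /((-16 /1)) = 5321 /14080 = 0.38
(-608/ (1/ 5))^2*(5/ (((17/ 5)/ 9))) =2079360000/ 17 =122315294.12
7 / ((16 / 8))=3.50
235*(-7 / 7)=-235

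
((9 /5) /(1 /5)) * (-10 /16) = -45 /8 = -5.62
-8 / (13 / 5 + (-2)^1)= -40 / 3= -13.33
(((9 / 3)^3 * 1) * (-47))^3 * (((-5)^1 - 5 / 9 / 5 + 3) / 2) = 4314157119 / 2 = 2157078559.50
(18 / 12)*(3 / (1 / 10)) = 45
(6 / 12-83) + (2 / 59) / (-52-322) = -1820447 / 22066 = -82.50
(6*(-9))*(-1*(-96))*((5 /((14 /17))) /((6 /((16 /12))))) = -48960 /7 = -6994.29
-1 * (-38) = 38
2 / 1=2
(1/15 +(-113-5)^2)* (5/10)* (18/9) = 208861/15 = 13924.07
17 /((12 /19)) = 323 /12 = 26.92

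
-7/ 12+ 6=65/ 12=5.42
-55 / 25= -11 / 5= -2.20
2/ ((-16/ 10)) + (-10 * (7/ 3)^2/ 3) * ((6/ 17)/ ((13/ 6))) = -11155/ 2652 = -4.21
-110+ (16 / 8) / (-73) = -8032 / 73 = -110.03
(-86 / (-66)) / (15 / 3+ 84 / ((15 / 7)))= 215 / 7293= 0.03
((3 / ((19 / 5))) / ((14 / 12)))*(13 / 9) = 130 / 133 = 0.98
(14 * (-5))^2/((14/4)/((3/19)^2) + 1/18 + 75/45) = 44100/1279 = 34.48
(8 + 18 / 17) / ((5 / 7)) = 1078 / 85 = 12.68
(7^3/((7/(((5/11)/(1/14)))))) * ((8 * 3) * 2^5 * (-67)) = -176494080/11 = -16044916.36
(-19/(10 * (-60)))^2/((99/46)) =8303/17820000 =0.00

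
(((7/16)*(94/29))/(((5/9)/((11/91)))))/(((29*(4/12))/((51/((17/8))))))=41877/54665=0.77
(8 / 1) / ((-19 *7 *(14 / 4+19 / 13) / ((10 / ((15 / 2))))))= -832 / 51471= -0.02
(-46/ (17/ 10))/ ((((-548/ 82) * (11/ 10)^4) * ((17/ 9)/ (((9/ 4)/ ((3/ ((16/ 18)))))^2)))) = 377200000/ 579681113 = 0.65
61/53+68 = 3665/53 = 69.15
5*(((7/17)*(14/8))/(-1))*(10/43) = -1225/1462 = -0.84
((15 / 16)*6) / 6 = 15 / 16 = 0.94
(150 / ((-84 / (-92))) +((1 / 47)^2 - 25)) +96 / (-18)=6213938 / 46389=133.95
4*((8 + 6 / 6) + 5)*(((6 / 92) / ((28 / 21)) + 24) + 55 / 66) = 96145 / 69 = 1393.41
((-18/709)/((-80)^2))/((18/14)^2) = -49/20419200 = -0.00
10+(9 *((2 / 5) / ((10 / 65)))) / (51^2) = 14463 / 1445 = 10.01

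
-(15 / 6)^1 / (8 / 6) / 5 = -3 / 8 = -0.38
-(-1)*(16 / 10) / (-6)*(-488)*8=15616 / 15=1041.07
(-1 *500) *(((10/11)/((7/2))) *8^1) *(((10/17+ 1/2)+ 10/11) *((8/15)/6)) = -2656000/14399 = -184.46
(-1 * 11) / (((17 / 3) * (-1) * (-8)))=-0.24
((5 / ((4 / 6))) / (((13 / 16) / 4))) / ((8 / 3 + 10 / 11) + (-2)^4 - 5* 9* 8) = -0.11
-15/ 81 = -5/ 27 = -0.19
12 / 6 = 2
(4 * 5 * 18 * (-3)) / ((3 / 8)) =-2880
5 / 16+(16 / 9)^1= 301 / 144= 2.09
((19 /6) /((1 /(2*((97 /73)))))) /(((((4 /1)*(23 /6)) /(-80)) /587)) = -43273640 /1679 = -25773.46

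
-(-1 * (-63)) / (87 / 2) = -42 / 29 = -1.45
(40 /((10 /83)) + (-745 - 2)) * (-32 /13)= 13280 /13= 1021.54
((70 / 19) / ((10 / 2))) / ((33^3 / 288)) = 448 / 75867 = 0.01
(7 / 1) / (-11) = -7 / 11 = -0.64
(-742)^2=550564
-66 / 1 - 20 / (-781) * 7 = -51406 / 781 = -65.82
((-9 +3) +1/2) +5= -1/2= -0.50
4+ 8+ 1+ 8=21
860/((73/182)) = 156520/73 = 2144.11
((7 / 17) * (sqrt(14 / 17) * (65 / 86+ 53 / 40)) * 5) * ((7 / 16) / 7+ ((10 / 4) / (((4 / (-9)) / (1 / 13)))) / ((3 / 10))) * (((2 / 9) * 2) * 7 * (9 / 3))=-16777159 * sqrt(238) / 5169632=-50.07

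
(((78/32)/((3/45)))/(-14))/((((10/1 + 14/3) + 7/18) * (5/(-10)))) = 5265/15176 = 0.35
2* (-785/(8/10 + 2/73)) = -286525/151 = -1897.52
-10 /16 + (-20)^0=0.38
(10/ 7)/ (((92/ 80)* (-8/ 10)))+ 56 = 8766/ 161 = 54.45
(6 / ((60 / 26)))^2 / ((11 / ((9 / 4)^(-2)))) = 2704 / 22275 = 0.12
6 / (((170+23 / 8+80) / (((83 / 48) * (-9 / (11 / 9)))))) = -6723 / 22253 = -0.30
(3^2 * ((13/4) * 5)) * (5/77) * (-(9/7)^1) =-26325/2156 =-12.21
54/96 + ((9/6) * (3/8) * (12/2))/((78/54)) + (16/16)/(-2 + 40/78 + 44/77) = 46983/26000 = 1.81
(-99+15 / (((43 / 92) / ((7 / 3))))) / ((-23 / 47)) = 48739 / 989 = 49.28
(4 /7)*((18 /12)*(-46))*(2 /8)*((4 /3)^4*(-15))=29440 /63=467.30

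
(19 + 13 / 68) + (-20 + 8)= 489 / 68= 7.19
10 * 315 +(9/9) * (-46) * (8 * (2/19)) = 59114/19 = 3111.26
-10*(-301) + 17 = 3027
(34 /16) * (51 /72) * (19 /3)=5491 /576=9.53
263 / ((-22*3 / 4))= -526 / 33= -15.94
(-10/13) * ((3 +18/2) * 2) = -240/13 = -18.46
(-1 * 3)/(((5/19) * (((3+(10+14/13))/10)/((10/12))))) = -6.75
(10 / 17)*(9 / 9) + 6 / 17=16 / 17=0.94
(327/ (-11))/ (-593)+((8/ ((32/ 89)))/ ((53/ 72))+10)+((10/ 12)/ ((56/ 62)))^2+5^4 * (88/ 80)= 7109638709183/ 9757573056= 728.63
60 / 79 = 0.76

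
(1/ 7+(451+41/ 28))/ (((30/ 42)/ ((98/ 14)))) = 88711/ 20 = 4435.55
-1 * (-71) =71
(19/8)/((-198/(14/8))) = -133/6336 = -0.02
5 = 5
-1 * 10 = -10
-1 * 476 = -476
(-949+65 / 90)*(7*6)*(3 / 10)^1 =-119483 / 10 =-11948.30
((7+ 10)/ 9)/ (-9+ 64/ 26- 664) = -221/ 78453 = -0.00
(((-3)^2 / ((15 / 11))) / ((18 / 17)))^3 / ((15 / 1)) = 6539203 / 405000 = 16.15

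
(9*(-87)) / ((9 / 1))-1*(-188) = 101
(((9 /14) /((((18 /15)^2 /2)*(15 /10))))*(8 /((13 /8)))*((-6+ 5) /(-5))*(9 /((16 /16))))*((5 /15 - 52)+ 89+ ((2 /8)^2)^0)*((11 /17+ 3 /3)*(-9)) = -662400 /221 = -2997.29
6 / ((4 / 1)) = 3 / 2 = 1.50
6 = 6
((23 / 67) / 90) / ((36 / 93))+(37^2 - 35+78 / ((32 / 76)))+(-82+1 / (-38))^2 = 8247.58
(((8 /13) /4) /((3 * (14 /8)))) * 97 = 776 /273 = 2.84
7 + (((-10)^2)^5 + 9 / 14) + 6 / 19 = 2660000002117 / 266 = 10000000007.96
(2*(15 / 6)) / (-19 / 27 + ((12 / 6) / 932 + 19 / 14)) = 44037 / 5774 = 7.63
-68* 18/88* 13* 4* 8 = -63648/11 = -5786.18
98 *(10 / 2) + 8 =498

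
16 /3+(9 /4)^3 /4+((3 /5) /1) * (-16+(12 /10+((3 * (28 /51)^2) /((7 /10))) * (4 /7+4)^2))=601994917 /38841600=15.50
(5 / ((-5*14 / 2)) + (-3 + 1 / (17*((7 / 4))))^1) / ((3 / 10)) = -3700 / 357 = -10.36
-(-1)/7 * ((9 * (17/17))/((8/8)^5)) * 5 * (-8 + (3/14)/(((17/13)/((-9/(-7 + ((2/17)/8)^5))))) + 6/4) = -8065226077389/199479685510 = -40.43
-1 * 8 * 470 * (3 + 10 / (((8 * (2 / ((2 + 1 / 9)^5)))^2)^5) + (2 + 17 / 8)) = -10179774411950147811161432007254968414975571748044196315614257294895 / 17708236773100405176824242687348444091019594858159163834368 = -574860983.75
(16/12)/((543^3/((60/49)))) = 80/7845047343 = 0.00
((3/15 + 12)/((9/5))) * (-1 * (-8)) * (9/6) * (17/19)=4148/57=72.77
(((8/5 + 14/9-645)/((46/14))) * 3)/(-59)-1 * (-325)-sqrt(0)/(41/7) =6817556/20355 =334.93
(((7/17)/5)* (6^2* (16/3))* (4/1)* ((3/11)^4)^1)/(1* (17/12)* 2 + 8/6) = 2612736/31112125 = 0.08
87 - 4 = 83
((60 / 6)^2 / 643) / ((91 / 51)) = 5100 / 58513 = 0.09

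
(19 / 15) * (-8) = -10.13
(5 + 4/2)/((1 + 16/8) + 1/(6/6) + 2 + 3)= 0.78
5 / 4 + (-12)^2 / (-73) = -211 / 292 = -0.72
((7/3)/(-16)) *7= -49/48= -1.02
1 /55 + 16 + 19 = 1926 /55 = 35.02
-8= -8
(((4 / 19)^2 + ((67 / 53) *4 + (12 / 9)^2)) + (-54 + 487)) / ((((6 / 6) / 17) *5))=1287678481 / 860985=1495.59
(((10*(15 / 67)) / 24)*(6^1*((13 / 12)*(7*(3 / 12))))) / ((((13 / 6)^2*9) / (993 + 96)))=190575 / 6968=27.35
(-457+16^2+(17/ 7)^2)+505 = 15185/ 49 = 309.90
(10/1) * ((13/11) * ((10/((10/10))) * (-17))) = -22100/11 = -2009.09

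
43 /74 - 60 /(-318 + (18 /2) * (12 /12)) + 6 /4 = 8671 /3811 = 2.28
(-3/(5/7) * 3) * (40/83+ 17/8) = -109053/3320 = -32.85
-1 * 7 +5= -2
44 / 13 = 3.38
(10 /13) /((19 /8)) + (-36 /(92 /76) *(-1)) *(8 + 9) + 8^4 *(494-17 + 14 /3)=33632870188 /17043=1973412.56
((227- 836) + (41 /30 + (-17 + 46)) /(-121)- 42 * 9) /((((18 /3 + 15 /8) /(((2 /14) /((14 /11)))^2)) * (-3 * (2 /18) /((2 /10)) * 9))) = 3583721 /34034175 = 0.11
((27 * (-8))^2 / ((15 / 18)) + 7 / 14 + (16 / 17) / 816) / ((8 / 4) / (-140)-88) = -3397893583 / 5341587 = -636.12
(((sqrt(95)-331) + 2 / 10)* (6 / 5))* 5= -9924 / 5 + 6* sqrt(95)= -1926.32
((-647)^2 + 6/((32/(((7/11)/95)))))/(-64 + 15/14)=-48993997507/7365160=-6652.13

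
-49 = -49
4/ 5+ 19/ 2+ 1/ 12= 623/ 60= 10.38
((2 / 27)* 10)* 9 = 20 / 3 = 6.67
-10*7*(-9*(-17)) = -10710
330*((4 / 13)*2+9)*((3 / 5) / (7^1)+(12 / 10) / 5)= 94050 / 91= 1033.52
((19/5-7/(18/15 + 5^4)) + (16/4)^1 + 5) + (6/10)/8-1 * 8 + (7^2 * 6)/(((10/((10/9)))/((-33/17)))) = -24930651/425816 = -58.55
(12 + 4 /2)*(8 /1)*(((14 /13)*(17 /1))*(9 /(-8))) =-29988 /13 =-2306.77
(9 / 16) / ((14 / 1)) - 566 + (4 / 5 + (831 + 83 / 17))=5154557 / 19040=270.72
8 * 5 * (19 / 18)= 42.22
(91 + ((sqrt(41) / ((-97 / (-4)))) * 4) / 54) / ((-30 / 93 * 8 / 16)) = -2821 / 5 - 248 * sqrt(41) / 13095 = -564.32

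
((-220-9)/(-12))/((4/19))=90.65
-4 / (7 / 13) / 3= -52 / 21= -2.48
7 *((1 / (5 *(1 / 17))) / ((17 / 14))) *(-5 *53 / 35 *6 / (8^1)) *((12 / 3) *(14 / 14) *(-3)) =6678 / 5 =1335.60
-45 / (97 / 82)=-3690 / 97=-38.04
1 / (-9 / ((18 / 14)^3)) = -81 / 343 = -0.24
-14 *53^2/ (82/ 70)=-1376410/ 41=-33570.98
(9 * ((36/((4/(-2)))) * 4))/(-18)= 36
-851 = -851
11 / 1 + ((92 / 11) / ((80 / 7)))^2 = 558321 / 48400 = 11.54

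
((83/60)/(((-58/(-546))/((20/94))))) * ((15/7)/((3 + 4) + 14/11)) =13695/19082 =0.72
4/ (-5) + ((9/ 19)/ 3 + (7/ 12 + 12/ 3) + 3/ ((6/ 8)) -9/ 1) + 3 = 2213/ 1140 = 1.94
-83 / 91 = -0.91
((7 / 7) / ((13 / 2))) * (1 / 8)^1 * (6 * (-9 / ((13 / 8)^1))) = -108 / 169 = -0.64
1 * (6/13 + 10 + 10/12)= 881/78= 11.29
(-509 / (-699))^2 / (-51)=-259081 / 24918651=-0.01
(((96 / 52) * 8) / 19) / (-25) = -192 / 6175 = -0.03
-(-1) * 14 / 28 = 1 / 2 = 0.50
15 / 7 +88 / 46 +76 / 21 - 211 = -203.33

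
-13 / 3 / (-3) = 1.44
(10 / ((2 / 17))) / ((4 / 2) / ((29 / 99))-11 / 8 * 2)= 9860 / 473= 20.85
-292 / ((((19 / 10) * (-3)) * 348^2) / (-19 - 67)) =-15695 / 431433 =-0.04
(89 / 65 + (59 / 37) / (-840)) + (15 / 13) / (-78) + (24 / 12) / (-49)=48228967 / 36767640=1.31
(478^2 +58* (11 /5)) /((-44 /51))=-29147979 /110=-264981.63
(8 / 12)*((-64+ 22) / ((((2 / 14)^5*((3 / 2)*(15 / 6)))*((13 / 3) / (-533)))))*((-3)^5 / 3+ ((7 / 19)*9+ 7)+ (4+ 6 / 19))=-97321135184 / 95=-1024433001.94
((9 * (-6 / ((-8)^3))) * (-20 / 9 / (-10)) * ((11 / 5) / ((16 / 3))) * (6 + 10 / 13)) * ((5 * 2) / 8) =1089 / 13312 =0.08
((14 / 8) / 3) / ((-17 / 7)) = -49 / 204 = -0.24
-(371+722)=-1093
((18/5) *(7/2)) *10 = 126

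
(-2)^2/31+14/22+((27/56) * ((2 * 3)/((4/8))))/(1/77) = 304353/682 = 446.27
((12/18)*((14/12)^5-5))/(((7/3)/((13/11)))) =-286949/299376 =-0.96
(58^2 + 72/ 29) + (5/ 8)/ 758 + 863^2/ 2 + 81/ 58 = 66078310561/ 175856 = 375752.38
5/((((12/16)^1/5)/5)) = 500/3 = 166.67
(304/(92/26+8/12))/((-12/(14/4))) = -1729/82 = -21.09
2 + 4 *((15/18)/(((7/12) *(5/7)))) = 10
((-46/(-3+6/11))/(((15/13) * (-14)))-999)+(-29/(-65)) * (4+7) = -36680029/36855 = -995.25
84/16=21/4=5.25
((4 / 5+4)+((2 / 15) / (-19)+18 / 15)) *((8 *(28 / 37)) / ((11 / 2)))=6.60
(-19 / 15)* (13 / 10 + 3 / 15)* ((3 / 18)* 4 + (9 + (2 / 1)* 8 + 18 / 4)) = -3439 / 60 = -57.32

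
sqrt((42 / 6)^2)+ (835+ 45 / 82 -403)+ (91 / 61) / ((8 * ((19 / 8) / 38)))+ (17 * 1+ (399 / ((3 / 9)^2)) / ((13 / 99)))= 1808137571 / 65026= 27806.38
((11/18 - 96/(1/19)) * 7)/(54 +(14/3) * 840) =-229747/71532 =-3.21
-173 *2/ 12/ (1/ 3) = -173/ 2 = -86.50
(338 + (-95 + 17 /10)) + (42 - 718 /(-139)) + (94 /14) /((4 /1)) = 293.54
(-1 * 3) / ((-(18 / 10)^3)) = 125 / 243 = 0.51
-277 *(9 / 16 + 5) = -24653 / 16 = -1540.81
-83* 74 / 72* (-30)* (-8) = -61420 / 3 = -20473.33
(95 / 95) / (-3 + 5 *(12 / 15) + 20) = 1 / 21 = 0.05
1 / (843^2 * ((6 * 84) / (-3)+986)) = 1 / 581310882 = 0.00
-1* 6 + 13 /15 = -77 /15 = -5.13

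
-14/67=-0.21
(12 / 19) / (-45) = -4 / 285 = -0.01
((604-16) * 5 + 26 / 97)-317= 254457 / 97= 2623.27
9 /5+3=24 /5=4.80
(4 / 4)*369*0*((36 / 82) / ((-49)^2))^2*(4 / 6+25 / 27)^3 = 0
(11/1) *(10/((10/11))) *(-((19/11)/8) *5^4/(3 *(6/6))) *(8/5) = -26125/3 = -8708.33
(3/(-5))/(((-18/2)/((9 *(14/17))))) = 42/85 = 0.49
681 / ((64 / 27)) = 18387 / 64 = 287.30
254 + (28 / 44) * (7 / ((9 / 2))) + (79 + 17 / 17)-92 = 24056 / 99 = 242.99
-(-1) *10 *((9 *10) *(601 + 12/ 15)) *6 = 3249720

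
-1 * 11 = -11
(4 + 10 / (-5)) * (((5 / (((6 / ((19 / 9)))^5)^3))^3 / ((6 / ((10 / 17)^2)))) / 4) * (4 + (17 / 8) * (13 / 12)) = 0.00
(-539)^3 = -156590819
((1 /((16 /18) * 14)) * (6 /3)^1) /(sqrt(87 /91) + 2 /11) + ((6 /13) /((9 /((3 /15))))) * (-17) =-1633133 /7927140 + 1089 * sqrt(7917) /569128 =-0.04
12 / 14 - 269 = -1877 / 7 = -268.14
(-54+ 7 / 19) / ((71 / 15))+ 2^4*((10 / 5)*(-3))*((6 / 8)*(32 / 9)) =-360629 / 1349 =-267.33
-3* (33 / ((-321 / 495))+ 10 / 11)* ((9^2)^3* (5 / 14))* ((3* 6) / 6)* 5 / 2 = 7033953785625 / 32956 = 213434694.31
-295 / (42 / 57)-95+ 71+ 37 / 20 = -59151 / 140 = -422.51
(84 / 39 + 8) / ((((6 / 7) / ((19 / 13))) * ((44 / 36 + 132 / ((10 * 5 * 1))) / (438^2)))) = 11481863400 / 13351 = 860000.25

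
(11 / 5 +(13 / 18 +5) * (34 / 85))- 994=-44528 / 45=-989.51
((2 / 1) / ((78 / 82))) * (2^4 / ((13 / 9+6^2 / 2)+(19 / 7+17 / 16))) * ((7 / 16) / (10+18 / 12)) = 385728 / 6998693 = 0.06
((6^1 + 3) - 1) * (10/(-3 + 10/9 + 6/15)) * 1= -3600/67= -53.73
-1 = -1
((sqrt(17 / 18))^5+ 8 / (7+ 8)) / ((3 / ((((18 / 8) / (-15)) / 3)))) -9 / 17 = -2059 / 3825 -289 * sqrt(34) / 116640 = -0.55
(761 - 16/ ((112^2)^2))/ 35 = 1496810291/ 68841472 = 21.74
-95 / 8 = -11.88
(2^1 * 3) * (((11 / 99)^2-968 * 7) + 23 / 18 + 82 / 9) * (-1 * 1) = 1096027 / 27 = 40593.59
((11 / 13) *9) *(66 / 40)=3267 / 260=12.57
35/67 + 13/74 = 3461/4958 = 0.70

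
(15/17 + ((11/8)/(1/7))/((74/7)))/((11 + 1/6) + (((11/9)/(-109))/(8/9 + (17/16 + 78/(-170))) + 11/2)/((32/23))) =431152857636/3634827700907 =0.12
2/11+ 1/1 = 13/11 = 1.18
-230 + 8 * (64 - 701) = -5326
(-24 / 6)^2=16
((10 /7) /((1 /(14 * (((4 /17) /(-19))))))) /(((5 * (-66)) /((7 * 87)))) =1624 /3553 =0.46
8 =8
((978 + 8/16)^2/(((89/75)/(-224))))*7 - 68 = -112597566652/89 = -1265141198.34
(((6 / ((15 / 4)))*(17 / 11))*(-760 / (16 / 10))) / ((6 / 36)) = -77520 / 11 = -7047.27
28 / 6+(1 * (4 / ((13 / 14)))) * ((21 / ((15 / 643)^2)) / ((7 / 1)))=23157694 / 975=23751.48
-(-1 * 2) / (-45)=-2 / 45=-0.04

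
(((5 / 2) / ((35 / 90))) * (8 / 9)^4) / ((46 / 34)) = 348160 / 117369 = 2.97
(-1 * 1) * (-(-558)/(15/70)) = -2604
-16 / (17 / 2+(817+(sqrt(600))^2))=-32 / 2851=-0.01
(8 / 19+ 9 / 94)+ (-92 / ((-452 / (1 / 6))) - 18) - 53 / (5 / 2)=-58500902 / 1513635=-38.65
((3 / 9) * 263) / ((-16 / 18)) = -789 / 8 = -98.62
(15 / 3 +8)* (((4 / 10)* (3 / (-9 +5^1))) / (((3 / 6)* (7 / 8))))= -312 / 35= -8.91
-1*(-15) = 15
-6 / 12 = -1 / 2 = -0.50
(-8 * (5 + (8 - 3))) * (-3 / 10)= 24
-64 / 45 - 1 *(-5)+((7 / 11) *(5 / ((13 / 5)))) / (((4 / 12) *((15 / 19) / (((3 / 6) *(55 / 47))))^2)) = 28917623 / 5169060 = 5.59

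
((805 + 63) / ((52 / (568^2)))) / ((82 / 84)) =2940395136 / 533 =5516688.81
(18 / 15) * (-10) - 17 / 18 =-233 / 18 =-12.94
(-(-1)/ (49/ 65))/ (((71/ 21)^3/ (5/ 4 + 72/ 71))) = 7899255/ 101646724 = 0.08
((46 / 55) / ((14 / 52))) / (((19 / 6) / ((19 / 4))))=1794 / 385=4.66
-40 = -40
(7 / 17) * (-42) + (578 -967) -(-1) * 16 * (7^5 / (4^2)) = 16400.71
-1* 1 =-1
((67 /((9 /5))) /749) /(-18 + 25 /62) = -20770 /7354431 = -0.00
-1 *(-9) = 9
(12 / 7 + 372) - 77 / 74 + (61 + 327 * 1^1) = 394029 / 518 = 760.67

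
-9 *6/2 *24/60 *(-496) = 26784/5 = 5356.80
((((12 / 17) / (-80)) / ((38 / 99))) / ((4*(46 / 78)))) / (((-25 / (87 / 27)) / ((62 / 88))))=0.00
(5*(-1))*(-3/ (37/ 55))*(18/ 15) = 990/ 37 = 26.76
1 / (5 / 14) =14 / 5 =2.80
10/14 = 5/7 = 0.71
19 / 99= 0.19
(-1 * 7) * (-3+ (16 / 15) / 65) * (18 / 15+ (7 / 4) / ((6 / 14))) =6455071 / 58500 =110.34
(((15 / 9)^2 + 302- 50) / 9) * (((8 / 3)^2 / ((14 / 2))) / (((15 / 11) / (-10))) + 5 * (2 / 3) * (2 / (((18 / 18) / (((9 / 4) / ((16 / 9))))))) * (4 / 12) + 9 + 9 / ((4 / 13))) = 233071985 / 244944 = 951.53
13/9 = 1.44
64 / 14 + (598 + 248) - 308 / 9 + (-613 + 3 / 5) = 203.95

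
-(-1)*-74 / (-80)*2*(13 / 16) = 481 / 320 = 1.50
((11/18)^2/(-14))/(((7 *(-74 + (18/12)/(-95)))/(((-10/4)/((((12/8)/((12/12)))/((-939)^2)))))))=-5630768275/74421396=-75.66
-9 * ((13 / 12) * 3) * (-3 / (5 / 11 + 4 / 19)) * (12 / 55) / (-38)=-1053 / 1390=-0.76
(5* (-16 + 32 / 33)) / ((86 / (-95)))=83.02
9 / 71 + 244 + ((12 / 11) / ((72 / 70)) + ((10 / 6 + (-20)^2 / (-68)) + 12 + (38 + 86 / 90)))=174416306 / 597465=291.93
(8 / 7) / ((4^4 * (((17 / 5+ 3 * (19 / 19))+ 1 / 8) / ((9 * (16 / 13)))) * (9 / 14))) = 0.01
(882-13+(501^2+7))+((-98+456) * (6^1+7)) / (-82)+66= 10327336 / 41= 251886.24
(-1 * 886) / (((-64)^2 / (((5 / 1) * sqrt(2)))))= -2215 * sqrt(2) / 2048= -1.53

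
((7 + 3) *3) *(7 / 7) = 30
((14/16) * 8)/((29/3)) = 21/29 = 0.72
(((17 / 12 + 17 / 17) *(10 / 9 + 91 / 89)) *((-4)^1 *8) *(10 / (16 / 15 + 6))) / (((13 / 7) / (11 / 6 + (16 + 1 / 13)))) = -48465701900 / 21523671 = -2251.74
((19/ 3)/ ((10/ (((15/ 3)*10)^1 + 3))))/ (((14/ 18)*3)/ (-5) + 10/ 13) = 13091/ 118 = 110.94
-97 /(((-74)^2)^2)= -97 /29986576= -0.00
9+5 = 14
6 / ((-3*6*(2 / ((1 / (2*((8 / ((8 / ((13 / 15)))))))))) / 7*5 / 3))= -21 / 52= -0.40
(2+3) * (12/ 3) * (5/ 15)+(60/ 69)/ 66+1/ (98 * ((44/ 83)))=60399/ 9016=6.70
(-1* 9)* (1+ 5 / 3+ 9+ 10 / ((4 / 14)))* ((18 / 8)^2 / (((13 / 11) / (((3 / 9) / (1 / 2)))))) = -31185 / 26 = -1199.42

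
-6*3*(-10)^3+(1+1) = 18002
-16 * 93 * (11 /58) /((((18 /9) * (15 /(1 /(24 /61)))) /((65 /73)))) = -270413 /12702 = -21.29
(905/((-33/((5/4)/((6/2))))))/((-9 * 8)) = 4525/28512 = 0.16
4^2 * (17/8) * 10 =340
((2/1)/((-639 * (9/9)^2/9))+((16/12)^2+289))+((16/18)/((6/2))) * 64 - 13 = 568798/1917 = 296.71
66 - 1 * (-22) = 88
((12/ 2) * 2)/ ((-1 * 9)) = -4/ 3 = -1.33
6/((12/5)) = 5/2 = 2.50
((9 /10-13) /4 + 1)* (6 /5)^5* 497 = -39129804 /15625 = -2504.31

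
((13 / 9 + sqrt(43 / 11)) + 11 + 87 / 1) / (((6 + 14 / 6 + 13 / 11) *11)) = 0.97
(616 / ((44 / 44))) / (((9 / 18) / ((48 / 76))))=14784 / 19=778.11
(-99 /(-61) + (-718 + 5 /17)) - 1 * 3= -745689 /1037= -719.08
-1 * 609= -609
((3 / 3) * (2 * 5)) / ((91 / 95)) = 950 / 91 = 10.44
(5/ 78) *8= 20/ 39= 0.51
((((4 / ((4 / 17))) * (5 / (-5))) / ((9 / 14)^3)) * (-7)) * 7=2285752 / 729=3135.46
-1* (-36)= 36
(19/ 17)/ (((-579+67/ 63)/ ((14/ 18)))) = -931/ 618970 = -0.00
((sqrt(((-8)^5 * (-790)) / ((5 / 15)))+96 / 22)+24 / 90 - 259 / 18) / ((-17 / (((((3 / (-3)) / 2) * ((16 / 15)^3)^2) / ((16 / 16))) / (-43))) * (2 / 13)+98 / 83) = 21861171724288 / 339451124427855 - 1158567428096 * sqrt(1185) / 685759847329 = -58.09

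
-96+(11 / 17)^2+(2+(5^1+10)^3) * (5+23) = 27299061 / 289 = 94460.42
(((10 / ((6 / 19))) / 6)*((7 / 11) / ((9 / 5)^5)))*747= 172484375 / 1299078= 132.77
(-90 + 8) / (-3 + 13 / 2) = -164 / 7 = -23.43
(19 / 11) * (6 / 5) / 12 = 19 / 110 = 0.17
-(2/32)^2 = -1/256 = -0.00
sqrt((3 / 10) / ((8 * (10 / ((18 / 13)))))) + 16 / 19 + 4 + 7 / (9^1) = 3 * sqrt(39) / 260 + 961 / 171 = 5.69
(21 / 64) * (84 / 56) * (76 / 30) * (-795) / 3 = -21147 / 64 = -330.42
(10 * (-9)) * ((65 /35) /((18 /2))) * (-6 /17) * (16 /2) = 6240 /119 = 52.44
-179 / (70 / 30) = -537 / 7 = -76.71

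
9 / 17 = 0.53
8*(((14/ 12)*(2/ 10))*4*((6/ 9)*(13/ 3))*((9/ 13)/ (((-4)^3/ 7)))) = -1.63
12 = 12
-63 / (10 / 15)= -189 / 2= -94.50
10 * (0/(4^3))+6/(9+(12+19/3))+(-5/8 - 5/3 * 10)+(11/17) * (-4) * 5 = -502063/16728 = -30.01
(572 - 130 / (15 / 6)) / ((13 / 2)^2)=160 / 13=12.31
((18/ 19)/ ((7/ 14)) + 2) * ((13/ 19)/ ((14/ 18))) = 8658/ 2527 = 3.43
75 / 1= 75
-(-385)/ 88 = 35/ 8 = 4.38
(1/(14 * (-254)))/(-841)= 1/2990596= 0.00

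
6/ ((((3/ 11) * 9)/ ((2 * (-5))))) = -220/ 9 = -24.44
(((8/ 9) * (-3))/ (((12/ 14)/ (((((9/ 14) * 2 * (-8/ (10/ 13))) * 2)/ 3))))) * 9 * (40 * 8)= 79872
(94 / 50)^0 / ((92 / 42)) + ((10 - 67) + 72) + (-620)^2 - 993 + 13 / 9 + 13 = 158742877 / 414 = 383436.90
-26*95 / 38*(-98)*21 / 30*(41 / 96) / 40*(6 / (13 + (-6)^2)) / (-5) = -3731 / 3200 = -1.17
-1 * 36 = -36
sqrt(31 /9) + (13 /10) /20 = 13 /200 + sqrt(31) /3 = 1.92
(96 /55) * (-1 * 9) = -864 /55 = -15.71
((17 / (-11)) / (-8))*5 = 85 / 88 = 0.97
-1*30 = -30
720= 720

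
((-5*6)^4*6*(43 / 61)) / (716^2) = 13061250 / 1954501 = 6.68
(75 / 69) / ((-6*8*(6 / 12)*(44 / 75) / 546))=-170625 / 4048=-42.15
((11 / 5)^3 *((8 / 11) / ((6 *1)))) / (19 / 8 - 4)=-3872 / 4875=-0.79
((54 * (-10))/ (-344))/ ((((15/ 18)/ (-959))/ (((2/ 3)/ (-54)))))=959/ 43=22.30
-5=-5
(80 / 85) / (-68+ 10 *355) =8 / 29597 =0.00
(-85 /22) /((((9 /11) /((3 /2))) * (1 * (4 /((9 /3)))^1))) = -5.31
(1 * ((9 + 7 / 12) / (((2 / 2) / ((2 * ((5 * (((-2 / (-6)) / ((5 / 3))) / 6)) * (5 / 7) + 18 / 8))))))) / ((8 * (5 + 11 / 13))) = 297505 / 306432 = 0.97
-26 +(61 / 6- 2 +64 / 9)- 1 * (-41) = 545 / 18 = 30.28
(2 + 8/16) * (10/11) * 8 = 200/11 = 18.18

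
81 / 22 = 3.68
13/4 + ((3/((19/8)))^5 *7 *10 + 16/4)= 2301341591/9904396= 232.36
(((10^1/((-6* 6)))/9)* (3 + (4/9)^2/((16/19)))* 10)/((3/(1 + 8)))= -6550/2187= -2.99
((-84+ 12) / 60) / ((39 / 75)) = -30 / 13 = -2.31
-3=-3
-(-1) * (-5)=-5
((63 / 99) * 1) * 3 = 21 / 11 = 1.91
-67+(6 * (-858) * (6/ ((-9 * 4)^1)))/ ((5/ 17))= 14251/ 5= 2850.20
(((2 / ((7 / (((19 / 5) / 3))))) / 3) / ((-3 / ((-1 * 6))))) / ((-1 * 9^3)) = -76 / 229635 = -0.00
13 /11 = 1.18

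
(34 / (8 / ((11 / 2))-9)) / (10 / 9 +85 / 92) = -309672 / 139855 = -2.21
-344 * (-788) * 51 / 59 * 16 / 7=221194752 / 413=535580.51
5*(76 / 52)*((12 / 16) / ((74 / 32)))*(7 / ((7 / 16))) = 18240 / 481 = 37.92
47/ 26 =1.81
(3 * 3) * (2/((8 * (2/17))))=153/8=19.12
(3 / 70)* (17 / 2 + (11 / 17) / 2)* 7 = 45 / 17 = 2.65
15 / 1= 15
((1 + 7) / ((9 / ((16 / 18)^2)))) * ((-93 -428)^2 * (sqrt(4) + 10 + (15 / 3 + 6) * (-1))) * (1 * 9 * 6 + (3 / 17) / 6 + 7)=144189459200 / 12393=11634750.20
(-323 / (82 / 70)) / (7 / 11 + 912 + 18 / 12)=-2090 / 6929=-0.30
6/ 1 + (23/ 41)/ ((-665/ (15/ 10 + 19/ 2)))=163337/ 27265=5.99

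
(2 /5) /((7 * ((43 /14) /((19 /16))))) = 19 /860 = 0.02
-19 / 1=-19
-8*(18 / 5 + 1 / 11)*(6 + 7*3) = -43848 / 55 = -797.24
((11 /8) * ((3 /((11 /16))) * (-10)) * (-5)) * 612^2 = 112363200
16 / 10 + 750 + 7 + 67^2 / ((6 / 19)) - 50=447713 / 30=14923.77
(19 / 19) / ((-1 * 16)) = -0.06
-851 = -851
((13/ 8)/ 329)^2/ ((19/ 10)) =845/ 65810528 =0.00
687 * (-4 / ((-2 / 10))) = 13740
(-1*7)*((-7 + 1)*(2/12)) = 7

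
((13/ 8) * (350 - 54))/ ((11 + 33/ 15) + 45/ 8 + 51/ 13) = 250120/ 11829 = 21.14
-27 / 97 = -0.28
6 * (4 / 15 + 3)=98 / 5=19.60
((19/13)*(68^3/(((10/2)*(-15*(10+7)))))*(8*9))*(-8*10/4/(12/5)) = 2811392/13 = 216260.92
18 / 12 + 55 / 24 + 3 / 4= 109 / 24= 4.54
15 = 15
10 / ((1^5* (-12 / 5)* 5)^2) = 5 / 72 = 0.07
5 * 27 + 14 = 149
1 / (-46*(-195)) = 1 / 8970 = 0.00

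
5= 5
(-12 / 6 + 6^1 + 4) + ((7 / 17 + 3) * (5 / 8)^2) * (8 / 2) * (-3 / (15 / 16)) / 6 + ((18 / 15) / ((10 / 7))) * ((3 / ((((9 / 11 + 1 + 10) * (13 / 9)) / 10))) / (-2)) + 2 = 2766163 / 430950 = 6.42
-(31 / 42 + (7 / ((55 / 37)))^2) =-2911177 / 127050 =-22.91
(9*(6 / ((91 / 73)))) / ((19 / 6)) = 23652 / 1729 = 13.68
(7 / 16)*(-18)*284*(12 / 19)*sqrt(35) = -26838*sqrt(35) / 19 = -8356.62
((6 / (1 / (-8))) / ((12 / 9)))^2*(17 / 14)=11016 / 7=1573.71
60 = 60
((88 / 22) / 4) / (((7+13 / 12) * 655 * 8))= 3 / 127070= 0.00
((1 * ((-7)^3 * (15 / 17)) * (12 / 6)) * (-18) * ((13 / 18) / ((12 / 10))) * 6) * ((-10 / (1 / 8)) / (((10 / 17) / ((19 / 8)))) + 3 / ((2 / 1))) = -215035275 / 17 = -12649133.82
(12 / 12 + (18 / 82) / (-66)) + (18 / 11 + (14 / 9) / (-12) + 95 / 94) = 4022311 / 1144638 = 3.51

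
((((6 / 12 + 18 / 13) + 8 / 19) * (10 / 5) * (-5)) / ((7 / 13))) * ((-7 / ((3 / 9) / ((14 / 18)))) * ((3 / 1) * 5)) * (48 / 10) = 956760 / 19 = 50355.79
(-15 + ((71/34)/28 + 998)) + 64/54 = 25299413/25704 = 984.26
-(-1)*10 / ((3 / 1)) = 10 / 3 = 3.33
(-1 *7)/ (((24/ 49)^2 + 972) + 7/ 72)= -0.01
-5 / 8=-0.62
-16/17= -0.94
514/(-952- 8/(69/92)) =-771/1444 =-0.53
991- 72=919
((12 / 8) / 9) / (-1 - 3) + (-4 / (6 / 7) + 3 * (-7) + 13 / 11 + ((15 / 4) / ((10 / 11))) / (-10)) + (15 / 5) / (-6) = -67159 / 2640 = -25.44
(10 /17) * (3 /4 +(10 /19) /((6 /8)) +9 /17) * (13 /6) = 499135 /197676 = 2.53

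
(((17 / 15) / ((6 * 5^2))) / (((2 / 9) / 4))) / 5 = 17 / 625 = 0.03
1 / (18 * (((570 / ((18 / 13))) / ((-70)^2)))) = 490 / 741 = 0.66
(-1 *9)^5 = -59049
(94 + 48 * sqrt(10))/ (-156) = -4 * sqrt(10)/ 13 - 47/ 78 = -1.58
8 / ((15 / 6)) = 16 / 5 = 3.20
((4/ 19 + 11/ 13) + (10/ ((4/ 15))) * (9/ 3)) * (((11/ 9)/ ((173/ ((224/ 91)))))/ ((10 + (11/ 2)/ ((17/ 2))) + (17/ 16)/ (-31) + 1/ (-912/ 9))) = 578123216/ 3104004579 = 0.19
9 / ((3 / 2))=6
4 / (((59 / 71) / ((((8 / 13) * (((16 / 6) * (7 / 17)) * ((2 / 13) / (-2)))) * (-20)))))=2544640 / 508521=5.00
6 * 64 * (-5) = -1920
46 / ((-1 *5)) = -46 / 5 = -9.20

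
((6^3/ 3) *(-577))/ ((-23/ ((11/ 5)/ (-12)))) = -38082/ 115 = -331.15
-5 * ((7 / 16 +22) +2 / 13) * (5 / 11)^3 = -2936875 / 276848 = -10.61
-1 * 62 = -62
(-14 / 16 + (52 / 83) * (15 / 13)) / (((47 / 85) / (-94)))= 8585 / 332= 25.86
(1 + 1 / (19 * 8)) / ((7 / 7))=153 / 152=1.01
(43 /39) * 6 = 86 /13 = 6.62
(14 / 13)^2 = 196 / 169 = 1.16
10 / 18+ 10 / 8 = 65 / 36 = 1.81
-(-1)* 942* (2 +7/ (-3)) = -314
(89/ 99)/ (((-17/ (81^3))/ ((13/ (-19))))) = 19228.73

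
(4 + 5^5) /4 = 782.25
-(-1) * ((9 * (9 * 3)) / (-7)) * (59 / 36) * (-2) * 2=1593 / 7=227.57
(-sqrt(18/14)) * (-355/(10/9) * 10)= 9585 * sqrt(7)/7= 3622.79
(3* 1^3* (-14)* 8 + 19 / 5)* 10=-3322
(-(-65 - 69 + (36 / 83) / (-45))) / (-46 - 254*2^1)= -0.24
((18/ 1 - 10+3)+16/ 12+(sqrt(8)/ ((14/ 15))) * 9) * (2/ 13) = 74/ 39+270 * sqrt(2)/ 91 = 6.09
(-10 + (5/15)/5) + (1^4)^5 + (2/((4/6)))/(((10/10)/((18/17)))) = -5.76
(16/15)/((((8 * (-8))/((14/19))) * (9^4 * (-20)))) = 7/74795400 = 0.00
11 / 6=1.83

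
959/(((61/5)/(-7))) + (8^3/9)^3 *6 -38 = 16365843247/14823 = 1104084.41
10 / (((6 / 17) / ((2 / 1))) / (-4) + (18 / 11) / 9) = 7480 / 103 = 72.62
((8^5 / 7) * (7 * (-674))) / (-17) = 22085632 / 17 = 1299154.82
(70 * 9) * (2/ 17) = 1260/ 17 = 74.12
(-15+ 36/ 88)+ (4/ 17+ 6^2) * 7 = 89407/ 374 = 239.06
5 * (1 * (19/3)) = 95/3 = 31.67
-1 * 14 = -14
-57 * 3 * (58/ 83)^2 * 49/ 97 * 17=-479178252/ 668233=-717.08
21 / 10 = 2.10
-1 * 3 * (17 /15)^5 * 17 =-24137569 /253125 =-95.36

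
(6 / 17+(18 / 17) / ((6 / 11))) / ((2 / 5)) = 195 / 34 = 5.74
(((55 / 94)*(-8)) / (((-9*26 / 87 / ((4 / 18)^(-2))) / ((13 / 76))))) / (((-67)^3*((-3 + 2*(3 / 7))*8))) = 20097 / 17189206976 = 0.00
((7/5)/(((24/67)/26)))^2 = 37173409/3600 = 10325.95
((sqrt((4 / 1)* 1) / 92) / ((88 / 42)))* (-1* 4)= -21 / 506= -0.04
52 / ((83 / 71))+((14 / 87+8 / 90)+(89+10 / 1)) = 15568303 / 108315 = 143.73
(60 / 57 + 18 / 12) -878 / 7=-32685 / 266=-122.88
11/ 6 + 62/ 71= 1153/ 426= 2.71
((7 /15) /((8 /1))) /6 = 7 /720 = 0.01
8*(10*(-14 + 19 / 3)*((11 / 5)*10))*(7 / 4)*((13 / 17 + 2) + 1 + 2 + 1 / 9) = -63685160 / 459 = -138747.63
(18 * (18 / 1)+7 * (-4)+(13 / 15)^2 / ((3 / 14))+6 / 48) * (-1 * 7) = -11326021 / 5400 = -2097.41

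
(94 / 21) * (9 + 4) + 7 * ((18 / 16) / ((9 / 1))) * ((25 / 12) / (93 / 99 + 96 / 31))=162713591 / 2774688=58.64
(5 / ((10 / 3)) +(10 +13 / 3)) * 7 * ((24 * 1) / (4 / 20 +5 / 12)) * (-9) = -1436400 / 37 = -38821.62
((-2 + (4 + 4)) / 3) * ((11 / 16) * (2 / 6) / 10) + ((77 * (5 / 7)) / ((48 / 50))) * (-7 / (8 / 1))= -16027 / 320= -50.08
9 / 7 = 1.29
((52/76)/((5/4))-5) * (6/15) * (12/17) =-10152/8075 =-1.26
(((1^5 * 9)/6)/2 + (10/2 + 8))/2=55/8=6.88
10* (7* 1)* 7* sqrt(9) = 1470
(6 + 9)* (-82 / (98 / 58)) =-35670 / 49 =-727.96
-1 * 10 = -10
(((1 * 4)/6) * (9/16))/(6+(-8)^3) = -3/4048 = -0.00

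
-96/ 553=-0.17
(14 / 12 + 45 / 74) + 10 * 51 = 56807 / 111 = 511.77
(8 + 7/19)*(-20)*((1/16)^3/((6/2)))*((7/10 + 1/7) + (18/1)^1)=-69907/272384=-0.26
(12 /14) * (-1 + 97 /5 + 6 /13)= 7356 /455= 16.17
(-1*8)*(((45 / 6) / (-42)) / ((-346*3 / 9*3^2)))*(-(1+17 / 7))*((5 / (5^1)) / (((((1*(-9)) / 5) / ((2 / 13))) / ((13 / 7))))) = -400 / 534051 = -0.00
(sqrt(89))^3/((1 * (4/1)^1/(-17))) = -1513 * sqrt(89)/4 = -3568.40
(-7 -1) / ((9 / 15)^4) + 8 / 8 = -60.73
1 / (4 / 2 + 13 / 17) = 0.36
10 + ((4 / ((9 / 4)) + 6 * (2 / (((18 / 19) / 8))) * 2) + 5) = 1975 / 9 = 219.44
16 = 16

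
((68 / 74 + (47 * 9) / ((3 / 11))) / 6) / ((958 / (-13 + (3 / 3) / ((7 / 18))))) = -598819 / 212676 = -2.82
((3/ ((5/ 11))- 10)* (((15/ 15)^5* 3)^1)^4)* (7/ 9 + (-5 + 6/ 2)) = 1683/ 5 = 336.60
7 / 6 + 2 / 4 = 5 / 3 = 1.67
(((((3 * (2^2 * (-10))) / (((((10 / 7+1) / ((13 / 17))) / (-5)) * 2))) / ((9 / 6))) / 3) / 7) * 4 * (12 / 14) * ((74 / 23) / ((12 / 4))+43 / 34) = 24.03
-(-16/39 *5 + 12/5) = -68/195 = -0.35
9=9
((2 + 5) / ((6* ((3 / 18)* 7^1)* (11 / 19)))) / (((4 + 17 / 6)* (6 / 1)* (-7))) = -0.01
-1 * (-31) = 31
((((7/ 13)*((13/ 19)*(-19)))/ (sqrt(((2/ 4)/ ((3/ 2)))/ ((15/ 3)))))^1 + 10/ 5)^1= -25.11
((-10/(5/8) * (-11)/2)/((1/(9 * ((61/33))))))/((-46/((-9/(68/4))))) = 6588/391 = 16.85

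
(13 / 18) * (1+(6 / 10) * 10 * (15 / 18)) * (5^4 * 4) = 32500 / 3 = 10833.33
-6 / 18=-0.33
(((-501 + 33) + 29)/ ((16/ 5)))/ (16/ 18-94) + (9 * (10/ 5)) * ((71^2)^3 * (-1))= -30916234922610069/ 13408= -2305805110576.53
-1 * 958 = -958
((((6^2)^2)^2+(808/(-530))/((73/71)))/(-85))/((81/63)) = -227444999852/14798925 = -15369.02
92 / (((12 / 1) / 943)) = 21689 / 3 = 7229.67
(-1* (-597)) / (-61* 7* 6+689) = -597 / 1873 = -0.32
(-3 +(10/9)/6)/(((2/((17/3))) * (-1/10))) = 6460/81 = 79.75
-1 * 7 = -7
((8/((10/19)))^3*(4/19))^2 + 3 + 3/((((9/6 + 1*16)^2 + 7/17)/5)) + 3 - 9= 59366203740631/108609375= 546602.94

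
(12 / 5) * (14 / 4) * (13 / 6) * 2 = 182 / 5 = 36.40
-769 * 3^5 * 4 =-747468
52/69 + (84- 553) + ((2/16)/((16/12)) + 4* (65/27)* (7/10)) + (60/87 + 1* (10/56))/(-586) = -545375230003/1181966688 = -461.41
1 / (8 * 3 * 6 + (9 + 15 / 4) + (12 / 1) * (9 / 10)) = 20 / 3351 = 0.01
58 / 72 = 29 / 36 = 0.81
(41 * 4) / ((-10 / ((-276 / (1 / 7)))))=158424 / 5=31684.80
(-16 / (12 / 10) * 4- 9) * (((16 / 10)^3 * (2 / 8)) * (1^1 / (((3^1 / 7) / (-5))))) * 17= 2848384 / 225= 12659.48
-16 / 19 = -0.84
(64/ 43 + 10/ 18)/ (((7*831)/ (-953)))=-107689/ 321597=-0.33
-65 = -65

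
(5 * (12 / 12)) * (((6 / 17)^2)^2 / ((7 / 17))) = 6480 / 34391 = 0.19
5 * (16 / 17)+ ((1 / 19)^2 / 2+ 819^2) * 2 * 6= 49397552066 / 6137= 8049136.72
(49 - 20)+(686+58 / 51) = 36523 / 51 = 716.14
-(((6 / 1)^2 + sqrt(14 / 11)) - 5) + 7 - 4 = -28 - sqrt(154) / 11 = -29.13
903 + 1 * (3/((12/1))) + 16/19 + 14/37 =2543371/2812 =904.47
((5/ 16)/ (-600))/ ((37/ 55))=-11/ 14208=-0.00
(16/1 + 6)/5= 22/5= 4.40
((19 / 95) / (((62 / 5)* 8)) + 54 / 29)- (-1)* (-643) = -9222099 / 14384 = -641.14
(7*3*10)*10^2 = 21000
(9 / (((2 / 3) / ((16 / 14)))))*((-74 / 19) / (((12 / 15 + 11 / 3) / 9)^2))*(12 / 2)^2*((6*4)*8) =-1006761830400 / 597037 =-1686263.72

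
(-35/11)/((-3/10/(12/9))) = 1400/99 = 14.14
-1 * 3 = -3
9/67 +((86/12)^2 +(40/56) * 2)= 893569/16884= 52.92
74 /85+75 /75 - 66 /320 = 4527 /2720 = 1.66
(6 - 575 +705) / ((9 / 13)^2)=22984 / 81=283.75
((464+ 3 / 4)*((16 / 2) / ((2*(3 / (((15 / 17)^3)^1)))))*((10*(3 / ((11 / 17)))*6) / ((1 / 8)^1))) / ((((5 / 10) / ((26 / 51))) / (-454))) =-2154466080000 / 4913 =-438523525.34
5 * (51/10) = 51/2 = 25.50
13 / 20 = 0.65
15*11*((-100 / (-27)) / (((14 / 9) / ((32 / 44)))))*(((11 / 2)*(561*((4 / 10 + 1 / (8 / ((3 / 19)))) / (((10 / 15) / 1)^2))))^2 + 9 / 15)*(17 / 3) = 8893550583024095 / 646912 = 13747697651.34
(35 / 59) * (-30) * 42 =-44100 / 59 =-747.46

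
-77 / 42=-11 / 6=-1.83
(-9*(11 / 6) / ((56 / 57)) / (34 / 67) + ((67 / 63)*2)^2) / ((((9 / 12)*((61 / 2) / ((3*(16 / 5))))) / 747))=-4096165868 / 457317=-8956.95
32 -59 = -27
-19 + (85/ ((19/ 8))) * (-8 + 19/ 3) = -4483/ 57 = -78.65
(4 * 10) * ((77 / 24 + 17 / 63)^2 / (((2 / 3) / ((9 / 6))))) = 15365045 / 14112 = 1088.79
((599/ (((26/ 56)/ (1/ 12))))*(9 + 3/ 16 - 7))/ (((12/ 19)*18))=2788345/ 134784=20.69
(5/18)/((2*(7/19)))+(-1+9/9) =95/252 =0.38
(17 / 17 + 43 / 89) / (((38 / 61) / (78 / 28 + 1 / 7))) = 82533 / 11837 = 6.97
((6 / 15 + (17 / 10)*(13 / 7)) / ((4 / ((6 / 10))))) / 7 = 747 / 9800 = 0.08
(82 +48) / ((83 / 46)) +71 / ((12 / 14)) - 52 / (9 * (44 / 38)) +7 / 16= 19764071 / 131472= 150.33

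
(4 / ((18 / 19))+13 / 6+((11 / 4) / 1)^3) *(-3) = -15659 / 192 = -81.56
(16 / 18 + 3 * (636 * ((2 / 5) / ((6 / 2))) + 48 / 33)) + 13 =134963 / 495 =272.65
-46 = -46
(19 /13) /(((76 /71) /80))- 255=-1895 /13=-145.77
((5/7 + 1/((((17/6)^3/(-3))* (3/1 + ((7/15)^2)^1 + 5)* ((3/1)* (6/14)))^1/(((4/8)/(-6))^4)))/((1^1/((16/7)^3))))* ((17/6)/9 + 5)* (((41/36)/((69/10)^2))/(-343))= -3909227885272000/1236449463485529699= -0.00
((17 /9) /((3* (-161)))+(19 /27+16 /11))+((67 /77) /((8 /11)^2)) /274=28753777 /13309824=2.16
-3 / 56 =-0.05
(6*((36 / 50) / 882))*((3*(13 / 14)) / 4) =117 / 34300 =0.00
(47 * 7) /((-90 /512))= -84224 /45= -1871.64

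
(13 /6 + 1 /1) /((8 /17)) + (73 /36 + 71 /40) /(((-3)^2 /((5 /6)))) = 6883 /972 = 7.08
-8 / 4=-2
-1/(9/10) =-10/9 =-1.11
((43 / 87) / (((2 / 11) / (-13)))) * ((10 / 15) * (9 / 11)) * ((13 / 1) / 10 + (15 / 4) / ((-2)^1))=12857 / 1160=11.08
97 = 97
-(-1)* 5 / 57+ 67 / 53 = 4084 / 3021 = 1.35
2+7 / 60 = 127 / 60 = 2.12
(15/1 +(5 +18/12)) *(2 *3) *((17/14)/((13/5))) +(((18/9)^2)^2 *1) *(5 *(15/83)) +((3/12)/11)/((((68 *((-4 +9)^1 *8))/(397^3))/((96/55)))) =1533856856157/1553652100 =987.26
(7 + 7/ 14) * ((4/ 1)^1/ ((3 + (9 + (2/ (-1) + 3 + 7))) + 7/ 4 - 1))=1.45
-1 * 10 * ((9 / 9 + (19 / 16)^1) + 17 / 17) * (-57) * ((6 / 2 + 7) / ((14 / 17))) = 1235475 / 56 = 22062.05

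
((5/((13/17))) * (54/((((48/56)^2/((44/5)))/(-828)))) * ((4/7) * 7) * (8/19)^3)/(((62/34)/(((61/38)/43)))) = -48339036168192/2258332609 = -21404.75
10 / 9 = 1.11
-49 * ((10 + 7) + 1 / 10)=-837.90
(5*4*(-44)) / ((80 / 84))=-924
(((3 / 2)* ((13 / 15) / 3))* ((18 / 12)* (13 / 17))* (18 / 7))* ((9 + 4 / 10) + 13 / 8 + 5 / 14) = 4847427 / 333200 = 14.55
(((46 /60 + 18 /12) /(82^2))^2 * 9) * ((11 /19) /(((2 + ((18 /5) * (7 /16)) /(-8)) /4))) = 203456 /154894089215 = 0.00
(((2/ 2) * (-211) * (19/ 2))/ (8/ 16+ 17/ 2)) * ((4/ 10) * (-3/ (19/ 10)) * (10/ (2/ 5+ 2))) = 5275/ 9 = 586.11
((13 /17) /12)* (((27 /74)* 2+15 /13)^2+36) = 762486 /302549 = 2.52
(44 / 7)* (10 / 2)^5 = 137500 / 7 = 19642.86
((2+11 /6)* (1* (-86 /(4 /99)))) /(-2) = 32637 /8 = 4079.62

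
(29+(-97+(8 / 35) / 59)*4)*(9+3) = -8895636 / 2065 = -4307.81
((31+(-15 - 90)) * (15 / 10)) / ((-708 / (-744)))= -6882 / 59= -116.64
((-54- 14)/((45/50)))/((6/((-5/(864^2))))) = 0.00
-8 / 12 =-0.67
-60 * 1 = -60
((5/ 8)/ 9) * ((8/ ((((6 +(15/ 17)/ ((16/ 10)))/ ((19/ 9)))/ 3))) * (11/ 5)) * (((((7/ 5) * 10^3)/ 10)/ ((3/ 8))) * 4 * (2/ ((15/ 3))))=4630528/ 6561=705.77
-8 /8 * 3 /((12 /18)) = -9 /2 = -4.50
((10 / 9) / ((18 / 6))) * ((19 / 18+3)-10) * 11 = -5885 / 243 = -24.22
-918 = -918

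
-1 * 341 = -341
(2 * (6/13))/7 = 12/91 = 0.13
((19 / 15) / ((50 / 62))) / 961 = 19 / 11625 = 0.00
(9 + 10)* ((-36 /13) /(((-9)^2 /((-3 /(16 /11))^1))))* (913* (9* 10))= 2862255 /26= 110086.73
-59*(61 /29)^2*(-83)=18221737 /841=21666.75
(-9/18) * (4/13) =-0.15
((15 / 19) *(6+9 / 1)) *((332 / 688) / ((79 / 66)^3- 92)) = -1342246950 / 21206536481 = -0.06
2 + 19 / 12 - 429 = -425.42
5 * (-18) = -90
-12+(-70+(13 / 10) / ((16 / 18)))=-6443 / 80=-80.54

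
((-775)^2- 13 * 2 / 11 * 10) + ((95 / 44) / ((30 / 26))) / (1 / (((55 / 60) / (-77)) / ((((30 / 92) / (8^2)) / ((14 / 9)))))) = 8026946329 / 13365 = 600594.56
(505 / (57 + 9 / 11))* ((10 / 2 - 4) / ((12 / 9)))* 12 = 16665 / 212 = 78.61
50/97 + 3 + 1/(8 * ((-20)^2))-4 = -150303/310400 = -0.48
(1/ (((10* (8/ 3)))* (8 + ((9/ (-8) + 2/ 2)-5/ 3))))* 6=27/ 745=0.04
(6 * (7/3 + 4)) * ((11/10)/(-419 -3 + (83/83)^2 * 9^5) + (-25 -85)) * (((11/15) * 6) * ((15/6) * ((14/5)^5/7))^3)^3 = -2377503748837018142089408583790777447733919110290997248/533209458808414638042449951171875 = -4458855163878984229680.47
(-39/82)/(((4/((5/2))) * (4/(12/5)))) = -117/656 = -0.18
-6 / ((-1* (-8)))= -3 / 4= -0.75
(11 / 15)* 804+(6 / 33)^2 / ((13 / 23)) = 4637664 / 7865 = 589.66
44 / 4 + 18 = 29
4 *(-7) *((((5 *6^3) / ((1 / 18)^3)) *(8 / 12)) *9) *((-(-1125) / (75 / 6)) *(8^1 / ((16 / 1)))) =-47617113600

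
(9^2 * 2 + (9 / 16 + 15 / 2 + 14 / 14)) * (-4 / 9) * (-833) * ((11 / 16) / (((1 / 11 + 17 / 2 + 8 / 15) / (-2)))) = -1379352205 / 144528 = -9543.84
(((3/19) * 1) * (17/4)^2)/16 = 867/4864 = 0.18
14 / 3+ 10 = 14.67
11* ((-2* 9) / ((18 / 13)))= -143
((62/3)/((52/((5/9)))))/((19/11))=1705/13338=0.13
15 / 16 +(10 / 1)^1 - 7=63 / 16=3.94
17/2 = 8.50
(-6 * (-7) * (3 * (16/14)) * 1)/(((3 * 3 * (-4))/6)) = -24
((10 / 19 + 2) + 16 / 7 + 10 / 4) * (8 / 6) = 3890 / 399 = 9.75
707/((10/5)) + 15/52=18397/52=353.79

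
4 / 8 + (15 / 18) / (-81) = 119 / 243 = 0.49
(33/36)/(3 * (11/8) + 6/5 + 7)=110/1479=0.07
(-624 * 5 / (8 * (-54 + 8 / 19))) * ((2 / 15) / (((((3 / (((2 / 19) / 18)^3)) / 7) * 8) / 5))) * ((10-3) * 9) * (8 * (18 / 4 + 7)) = 73255 / 44651007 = 0.00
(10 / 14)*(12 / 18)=10 / 21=0.48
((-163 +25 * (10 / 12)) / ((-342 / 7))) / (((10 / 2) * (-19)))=-5971 / 194940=-0.03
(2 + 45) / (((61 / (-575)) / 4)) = -108100 / 61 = -1772.13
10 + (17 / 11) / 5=567 / 55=10.31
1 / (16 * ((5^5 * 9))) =0.00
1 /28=0.04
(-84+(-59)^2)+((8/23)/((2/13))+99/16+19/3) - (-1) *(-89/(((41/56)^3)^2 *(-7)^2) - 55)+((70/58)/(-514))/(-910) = 1699579021496086135883/508097066186098896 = 3344.99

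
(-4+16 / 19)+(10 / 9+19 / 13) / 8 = -50441 / 17784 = -2.84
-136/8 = -17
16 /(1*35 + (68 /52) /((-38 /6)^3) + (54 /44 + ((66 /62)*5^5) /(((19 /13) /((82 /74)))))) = 36000641248 /5756482151897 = 0.01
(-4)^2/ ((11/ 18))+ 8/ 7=2104/ 77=27.32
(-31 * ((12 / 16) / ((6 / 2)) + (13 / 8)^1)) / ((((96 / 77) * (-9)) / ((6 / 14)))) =1705 / 768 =2.22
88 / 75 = 1.17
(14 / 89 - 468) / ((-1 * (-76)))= -20819 / 3382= -6.16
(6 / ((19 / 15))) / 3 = 30 / 19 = 1.58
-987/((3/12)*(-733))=3948/733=5.39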